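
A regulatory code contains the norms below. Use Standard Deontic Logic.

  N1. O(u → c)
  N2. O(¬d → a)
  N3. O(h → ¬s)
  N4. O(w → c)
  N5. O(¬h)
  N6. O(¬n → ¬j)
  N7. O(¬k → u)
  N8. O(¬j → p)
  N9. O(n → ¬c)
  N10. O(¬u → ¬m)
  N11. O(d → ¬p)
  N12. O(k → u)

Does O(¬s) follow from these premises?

Premise 3 is O(h → ¬s), but O(h) is not derivable from the premises, so it does not yield O(¬s).
No other premise forces O(¬s). An ideal world satisfying every premise can still have ¬s false, so O(¬s) is not derivable.

No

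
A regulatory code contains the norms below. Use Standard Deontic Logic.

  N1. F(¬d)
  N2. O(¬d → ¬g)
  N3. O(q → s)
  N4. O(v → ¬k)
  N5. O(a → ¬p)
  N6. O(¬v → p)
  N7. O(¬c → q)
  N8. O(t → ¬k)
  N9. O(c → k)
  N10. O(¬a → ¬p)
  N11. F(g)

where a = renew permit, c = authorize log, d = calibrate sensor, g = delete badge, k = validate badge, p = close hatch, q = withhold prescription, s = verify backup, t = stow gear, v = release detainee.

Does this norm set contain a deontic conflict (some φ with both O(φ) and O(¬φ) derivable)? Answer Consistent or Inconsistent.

Consistent

Premise 2 is O(¬d → ¬g); even if O(¬g) held, inferring O(¬d) would be affirming the consequent — invalid.
So O(¬d) is not derivable, and the apparent clash with O(d) does not arise.
A world satisfying every obligation exists (e.g. a=false, c=false, d=true, g=false, k=false, p=false, q=true, s=true, t=false, v=true); no atom is both obligatory and forbidden, so the set is consistent.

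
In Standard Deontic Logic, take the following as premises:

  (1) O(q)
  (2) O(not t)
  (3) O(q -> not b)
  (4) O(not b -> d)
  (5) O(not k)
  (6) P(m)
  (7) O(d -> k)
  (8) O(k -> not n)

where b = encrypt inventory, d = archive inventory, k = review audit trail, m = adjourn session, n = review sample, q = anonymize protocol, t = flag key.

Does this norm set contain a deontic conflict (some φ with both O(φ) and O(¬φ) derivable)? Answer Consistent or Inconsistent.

Inconsistent

Premise 5 gives O(not k).
Premise 7 is O(d -> k); contrapositively O(not k -> not d). Since O(not k) holds, K gives O(not d).
The contrapositive of premise 4 (O(not b -> d)) is O(not d -> b), and O(not d) is already established, so O(b).
Premise 3, O(q -> not b), contraposes to O(b -> not q); with O(b) we get O(not q).
Yet premise 1 states O(q).
We now have both O(not q) and O(q) — q is simultaneously obligatory and forbidden, violating the D-axiom.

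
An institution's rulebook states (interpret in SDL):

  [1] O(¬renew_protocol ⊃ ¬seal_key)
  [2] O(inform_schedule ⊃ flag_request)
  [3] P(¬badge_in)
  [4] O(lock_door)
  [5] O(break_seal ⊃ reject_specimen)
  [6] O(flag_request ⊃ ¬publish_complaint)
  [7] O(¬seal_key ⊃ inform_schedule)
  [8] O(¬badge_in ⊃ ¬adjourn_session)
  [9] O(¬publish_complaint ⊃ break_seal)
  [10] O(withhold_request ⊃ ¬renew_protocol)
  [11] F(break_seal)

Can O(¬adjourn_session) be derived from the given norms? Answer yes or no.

Premise 8 is O(¬badge_in ⊃ ¬adjourn_session), but O(¬badge_in) is not derivable from the premises (the permission P(¬badge_in) asserts only ¬O(badge_in), not O(¬badge_in)), so it does not yield O(¬adjourn_session).
No other premise forces O(¬adjourn_session). An ideal world satisfying every premise can still have ¬adjourn_session false, so O(¬adjourn_session) is not derivable.

No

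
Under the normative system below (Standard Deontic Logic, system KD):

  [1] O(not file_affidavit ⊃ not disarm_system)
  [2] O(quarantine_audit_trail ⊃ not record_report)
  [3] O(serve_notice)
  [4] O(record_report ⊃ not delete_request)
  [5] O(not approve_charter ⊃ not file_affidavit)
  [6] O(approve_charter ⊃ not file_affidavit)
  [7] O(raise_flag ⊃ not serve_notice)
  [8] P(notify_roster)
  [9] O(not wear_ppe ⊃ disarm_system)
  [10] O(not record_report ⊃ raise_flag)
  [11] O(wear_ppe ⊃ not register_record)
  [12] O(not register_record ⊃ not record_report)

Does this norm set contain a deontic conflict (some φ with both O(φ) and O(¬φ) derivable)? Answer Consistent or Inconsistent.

Inconsistent

By case analysis on not approve_charter: premise 5 gives O(not approve_charter ⊃ not file_affidavit) and premise 6 gives O(approve_charter ⊃ not file_affidavit), so O(not file_affidavit) either way.
From O(not file_affidavit) and premise 1, O(not file_affidavit ⊃ not disarm_system), we obtain O(not disarm_system).
Premise 9, O(not wear_ppe ⊃ disarm_system), contraposes to O(not disarm_system ⊃ wear_ppe); with O(not disarm_system) we get O(wear_ppe).
With premise 11, O(wear_ppe ⊃ not register_record), the K-axiom yields O(not register_record).
Premise 12 is O(not register_record ⊃ not record_report); since O(not register_record), deontic closure gives O(not record_report).
Premise 10 is O(not record_report ⊃ raise_flag); since O(not record_report), deontic closure gives O(raise_flag).
Applying K to premise 7 (O(raise_flag ⊃ not serve_notice)) and O(raise_flag) yields O(not serve_notice).
Yet premise 3 states O(serve_notice).
We now have both O(not serve_notice) and O(serve_notice) — serve_notice is simultaneously obligatory and forbidden, violating the D-axiom.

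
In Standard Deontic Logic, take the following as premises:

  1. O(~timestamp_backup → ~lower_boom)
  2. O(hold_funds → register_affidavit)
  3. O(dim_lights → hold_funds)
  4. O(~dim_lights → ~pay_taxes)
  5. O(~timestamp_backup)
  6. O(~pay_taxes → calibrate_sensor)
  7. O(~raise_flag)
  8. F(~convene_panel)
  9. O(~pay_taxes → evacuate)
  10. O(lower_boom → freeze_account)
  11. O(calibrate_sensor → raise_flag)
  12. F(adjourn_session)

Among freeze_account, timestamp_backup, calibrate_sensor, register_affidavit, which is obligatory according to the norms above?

register_affidavit

Premise 7 gives O(~raise_flag).
Premise 11 is O(calibrate_sensor → raise_flag); contrapositively O(~raise_flag → ~calibrate_sensor). Since O(~raise_flag) holds, K gives O(~calibrate_sensor).
Premise 6 is O(~pay_taxes → calibrate_sensor); contrapositively O(~calibrate_sensor → pay_taxes). Since O(~calibrate_sensor) holds, K gives O(pay_taxes).
Premise 4, O(~dim_lights → ~pay_taxes), contraposes to O(pay_taxes → dim_lights); with O(pay_taxes) we get O(dim_lights).
Premise 3 is O(dim_lights → hold_funds); since O(dim_lights), deontic closure gives O(hold_funds).
With premise 2, O(hold_funds → register_affidavit), the K-axiom yields O(register_affidavit).
So O(register_affidavit) holds — register_affidavit is obligatory. None of the other listed options is made obligatory by any chain of premises.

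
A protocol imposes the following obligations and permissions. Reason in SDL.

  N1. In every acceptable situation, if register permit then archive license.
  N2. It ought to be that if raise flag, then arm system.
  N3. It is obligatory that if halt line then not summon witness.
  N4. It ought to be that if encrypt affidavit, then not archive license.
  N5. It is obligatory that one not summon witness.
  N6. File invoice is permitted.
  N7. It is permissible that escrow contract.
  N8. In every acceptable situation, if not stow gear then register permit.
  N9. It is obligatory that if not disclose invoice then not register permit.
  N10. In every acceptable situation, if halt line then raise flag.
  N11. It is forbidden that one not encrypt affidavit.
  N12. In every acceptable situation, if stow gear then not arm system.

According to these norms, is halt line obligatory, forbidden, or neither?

Forbidden

F(¬encrypt_affidavit) at premise 11 means O(encrypt_affidavit).
From O(encrypt_affidavit) and premise 4, O(encrypt_affidavit → ¬archive_license), we obtain O(¬archive_license).
The contrapositive of premise 1 (O(register_permit → archive_license)) is O(¬archive_license → ¬register_permit), and O(¬archive_license) is already established, so O(¬register_permit).
The contrapositive of premise 8 (O(¬stow_gear → register_permit)) is O(¬register_permit → stow_gear), and O(¬register_permit) is already established, so O(stow_gear).
From O(stow_gear) and premise 12, O(stow_gear → ¬arm_system), we obtain O(¬arm_system).
The contrapositive of premise 2 (O(raise_flag → arm_system)) is O(¬arm_system → ¬raise_flag), and O(¬arm_system) is already established, so O(¬raise_flag).
Premise 10, O(halt_line → raise_flag), contraposes to O(¬raise_flag → ¬halt_line); with O(¬raise_flag) we get O(¬halt_line).
Premises 3, 5, 6, 7, 9 do not contribute to this derivation.
Thus O(¬halt_line), which is F(halt_line): halt_line is forbidden.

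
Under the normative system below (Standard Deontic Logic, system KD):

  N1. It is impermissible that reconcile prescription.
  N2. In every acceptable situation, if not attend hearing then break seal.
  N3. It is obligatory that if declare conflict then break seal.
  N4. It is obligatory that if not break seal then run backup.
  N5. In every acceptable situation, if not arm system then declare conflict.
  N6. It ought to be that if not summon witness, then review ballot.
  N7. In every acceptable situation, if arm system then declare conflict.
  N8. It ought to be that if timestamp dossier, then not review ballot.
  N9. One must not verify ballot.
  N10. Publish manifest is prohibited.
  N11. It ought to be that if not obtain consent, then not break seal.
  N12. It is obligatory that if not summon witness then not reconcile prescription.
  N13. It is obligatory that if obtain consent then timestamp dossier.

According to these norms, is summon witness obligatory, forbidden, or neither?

Obligatory

Premises 5 and 7 are O(¬arm_system → declare_conflict) and O(arm_system → declare_conflict); every ideal world satisfies ¬arm_system or arm_system, so in either case declare_conflict holds — hence O(declare_conflict).
Applying K to premise 3 (O(declare_conflict → break_seal)) and O(declare_conflict) yields O(break_seal).
Premise 11, O(¬obtain_consent → ¬break_seal), contraposes to O(break_seal → obtain_consent); with O(break_seal) we get O(obtain_consent).
From O(obtain_consent) and premise 13, O(obtain_consent → timestamp_dossier), we obtain O(timestamp_dossier).
Premise 8 is O(timestamp_dossier → ¬review_ballot); since O(timestamp_dossier), deontic closure gives O(¬review_ballot).
Premise 6 is O(¬summon_witness → review_ballot); contrapositively O(¬review_ballot → summon_witness). Since O(¬review_ballot) holds, K gives O(summon_witness).
Premises 1, 2, 4, 9, 10, 12 do not contribute to this derivation.
Hence summon_witness is obligatory.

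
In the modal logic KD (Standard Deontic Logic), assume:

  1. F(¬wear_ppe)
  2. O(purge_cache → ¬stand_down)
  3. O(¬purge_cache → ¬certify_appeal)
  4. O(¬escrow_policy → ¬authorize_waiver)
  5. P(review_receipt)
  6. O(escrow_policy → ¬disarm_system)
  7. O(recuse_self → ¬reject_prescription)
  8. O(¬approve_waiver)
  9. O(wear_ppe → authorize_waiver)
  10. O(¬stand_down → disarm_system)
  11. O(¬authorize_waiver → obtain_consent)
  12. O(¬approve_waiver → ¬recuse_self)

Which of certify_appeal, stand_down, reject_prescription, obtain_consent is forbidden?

F(¬wear_ppe) at premise 1 means O(wear_ppe).
Premise 9 is O(wear_ppe → authorize_waiver); since O(wear_ppe), deontic closure gives O(authorize_waiver).
The contrapositive of premise 4 (O(¬escrow_policy → ¬authorize_waiver)) is O(authorize_waiver → escrow_policy), and O(authorize_waiver) is already established, so O(escrow_policy).
Applying K to premise 6 (O(escrow_policy → ¬disarm_system)) and O(escrow_policy) yields O(¬disarm_system).
Premise 10 is O(¬stand_down → disarm_system); contrapositively O(¬disarm_system → stand_down). Since O(¬disarm_system) holds, K gives O(stand_down).
Premise 2 is O(purge_cache → ¬stand_down); contrapositively O(stand_down → ¬purge_cache). Since O(stand_down) holds, K gives O(¬purge_cache).
Applying K to premise 3 (O(¬purge_cache → ¬certify_appeal)) and O(¬purge_cache) yields O(¬certify_appeal).
So O(¬certify_appeal) holds, i.e. certify_appeal is forbidden. None of the other listed options is forbidden under the premises.

certify_appeal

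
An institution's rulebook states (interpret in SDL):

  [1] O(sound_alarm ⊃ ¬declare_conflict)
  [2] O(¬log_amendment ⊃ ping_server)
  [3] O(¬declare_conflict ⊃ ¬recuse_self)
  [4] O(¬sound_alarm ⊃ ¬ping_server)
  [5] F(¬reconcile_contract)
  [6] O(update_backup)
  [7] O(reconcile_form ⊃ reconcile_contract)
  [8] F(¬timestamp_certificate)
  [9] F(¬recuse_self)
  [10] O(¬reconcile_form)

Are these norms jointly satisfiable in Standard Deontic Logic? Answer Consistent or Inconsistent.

Premise 7 is O(reconcile_form ⊃ reconcile_contract); even if O(reconcile_contract) held, inferring O(reconcile_form) would be affirming the consequent — invalid.
So O(reconcile_form) is not derivable, and the apparent clash with O(¬reconcile_form) does not arise.
A world satisfying every obligation exists (e.g. declare_conflict=true, log_amendment=true, ping_server=false, reconcile_contract=true, reconcile_form=false, recuse_self=true, sound_alarm=false, timestamp_certificate=true, update_backup=true); no atom is both obligatory and forbidden, so the set is consistent.

Consistent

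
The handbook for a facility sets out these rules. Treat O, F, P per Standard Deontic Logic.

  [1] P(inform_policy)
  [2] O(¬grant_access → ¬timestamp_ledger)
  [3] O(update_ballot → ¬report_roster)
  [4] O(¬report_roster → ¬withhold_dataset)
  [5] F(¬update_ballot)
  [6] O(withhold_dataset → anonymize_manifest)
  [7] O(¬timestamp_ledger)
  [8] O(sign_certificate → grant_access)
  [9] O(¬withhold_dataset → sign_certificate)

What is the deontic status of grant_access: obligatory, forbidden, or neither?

F(¬update_ballot) at premise 5 means O(update_ballot).
Applying K to premise 3 (O(update_ballot → ¬report_roster)) and O(update_ballot) yields O(¬report_roster).
With premise 4, O(¬report_roster → ¬withhold_dataset), the K-axiom yields O(¬withhold_dataset).
With premise 9, O(¬withhold_dataset → sign_certificate), the K-axiom yields O(sign_certificate).
With premise 8, O(sign_certificate → grant_access), the K-axiom yields O(grant_access).
Premises 1, 2, 6, 7 do not contribute to this derivation.
Hence grant_access is obligatory.

Obligatory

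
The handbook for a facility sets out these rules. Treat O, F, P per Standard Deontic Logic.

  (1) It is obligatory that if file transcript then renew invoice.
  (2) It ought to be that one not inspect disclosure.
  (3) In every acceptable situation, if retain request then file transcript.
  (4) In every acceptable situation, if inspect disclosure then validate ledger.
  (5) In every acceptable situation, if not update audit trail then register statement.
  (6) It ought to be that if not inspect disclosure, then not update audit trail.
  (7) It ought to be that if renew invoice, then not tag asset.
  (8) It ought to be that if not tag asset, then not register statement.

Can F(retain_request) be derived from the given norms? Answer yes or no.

From premise 2 we have O(¬inspect_disclosure).
From O(¬inspect_disclosure) and premise 6, O(¬inspect_disclosure → ¬update_audit_trail), we obtain O(¬update_audit_trail).
Premise 5 is O(¬update_audit_trail → register_statement); since O(¬update_audit_trail), deontic closure gives O(register_statement).
The contrapositive of premise 8 (O(¬tag_asset → ¬register_statement)) is O(register_statement → tag_asset), and O(register_statement) is already established, so O(tag_asset).
Premise 7, O(renew_invoice → ¬tag_asset), contraposes to O(tag_asset → ¬renew_invoice); with O(tag_asset) we get O(¬renew_invoice).
Premise 1, O(file_transcript → renew_invoice), contraposes to O(¬renew_invoice → ¬file_transcript); with O(¬renew_invoice) we get O(¬file_transcript).
Premise 3, O(retain_request → file_transcript), contraposes to O(¬file_transcript → ¬retain_request); with O(¬file_transcript) we get O(¬retain_request).
Premise 4 does not contribute to this derivation.
So O(¬retain_request) holds, i.e. F(retain_request). The claim follows.

Yes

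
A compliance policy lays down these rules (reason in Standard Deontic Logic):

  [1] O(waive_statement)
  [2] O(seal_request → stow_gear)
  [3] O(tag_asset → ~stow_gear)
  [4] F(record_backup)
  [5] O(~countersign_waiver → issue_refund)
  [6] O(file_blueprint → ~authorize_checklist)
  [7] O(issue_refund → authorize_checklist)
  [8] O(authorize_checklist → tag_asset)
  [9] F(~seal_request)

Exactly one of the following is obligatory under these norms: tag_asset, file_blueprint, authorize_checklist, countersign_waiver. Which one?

Premise 9, F(~seal_request), is equivalent to O(seal_request).
With premise 2, O(seal_request → stow_gear), the K-axiom yields O(stow_gear).
Premise 3 is O(tag_asset → ~stow_gear); contrapositively O(stow_gear → ~tag_asset). Since O(stow_gear) holds, K gives O(~tag_asset).
The contrapositive of premise 8 (O(authorize_checklist → tag_asset)) is O(~tag_asset → ~authorize_checklist), and O(~tag_asset) is already established, so O(~authorize_checklist).
Premise 7 is O(issue_refund → authorize_checklist); contrapositively O(~authorize_checklist → ~issue_refund). Since O(~authorize_checklist) holds, K gives O(~issue_refund).
Premise 5 is O(~countersign_waiver → issue_refund); contrapositively O(~issue_refund → countersign_waiver). Since O(~issue_refund) holds, K gives O(countersign_waiver).
So O(countersign_waiver) holds — countersign_waiver is obligatory. None of the other listed options is made obligatory by any chain of premises.

countersign_waiver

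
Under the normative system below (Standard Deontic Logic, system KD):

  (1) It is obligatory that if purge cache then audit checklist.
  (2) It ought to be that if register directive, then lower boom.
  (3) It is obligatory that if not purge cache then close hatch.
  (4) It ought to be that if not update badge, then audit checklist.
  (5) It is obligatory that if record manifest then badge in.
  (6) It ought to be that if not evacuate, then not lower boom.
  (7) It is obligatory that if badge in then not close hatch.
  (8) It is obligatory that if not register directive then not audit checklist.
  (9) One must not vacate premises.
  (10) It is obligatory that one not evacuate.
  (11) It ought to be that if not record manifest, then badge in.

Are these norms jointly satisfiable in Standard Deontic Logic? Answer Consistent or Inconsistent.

Inconsistent

By case analysis on record_manifest: premise 5 gives O(record_manifest → badge_in) and premise 11 gives O(¬record_manifest → badge_in), so O(badge_in) either way.
With premise 7, O(badge_in → ¬close_hatch), the K-axiom yields O(¬close_hatch).
Premise 3 is O(¬purge_cache → close_hatch); contrapositively O(¬close_hatch → purge_cache). Since O(¬close_hatch) holds, K gives O(purge_cache).
Applying K to premise 1 (O(purge_cache → audit_checklist)) and O(purge_cache) yields O(audit_checklist).
The contrapositive of premise 8 (O(¬register_directive → ¬audit_checklist)) is O(audit_checklist → register_directive), and O(audit_checklist) is already established, so O(register_directive).
Premise 2 is O(register_directive → lower_boom); since O(register_directive), deontic closure gives O(lower_boom).
Premise 6, O(¬evacuate → ¬lower_boom), contraposes to O(lower_boom → evacuate); with O(lower_boom) we get O(evacuate).
Yet premise 10 states O(¬evacuate).
We now have both O(evacuate) and O(¬evacuate) — evacuate is simultaneously obligatory and forbidden, violating the D-axiom.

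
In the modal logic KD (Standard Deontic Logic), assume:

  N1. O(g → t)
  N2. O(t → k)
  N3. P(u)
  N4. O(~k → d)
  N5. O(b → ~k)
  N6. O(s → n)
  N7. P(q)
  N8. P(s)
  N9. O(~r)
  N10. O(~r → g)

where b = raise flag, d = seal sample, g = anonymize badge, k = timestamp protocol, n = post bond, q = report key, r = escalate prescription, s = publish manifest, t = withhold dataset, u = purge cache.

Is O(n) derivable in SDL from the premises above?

Premise 6 is O(s → n), but O(s) is not derivable from the premises (the permission P(s) asserts only ~O(~s), not O(s)), so it does not yield O(n).
No other premise forces O(n). An ideal world satisfying every premise can still have n false, so O(n) is not derivable.

No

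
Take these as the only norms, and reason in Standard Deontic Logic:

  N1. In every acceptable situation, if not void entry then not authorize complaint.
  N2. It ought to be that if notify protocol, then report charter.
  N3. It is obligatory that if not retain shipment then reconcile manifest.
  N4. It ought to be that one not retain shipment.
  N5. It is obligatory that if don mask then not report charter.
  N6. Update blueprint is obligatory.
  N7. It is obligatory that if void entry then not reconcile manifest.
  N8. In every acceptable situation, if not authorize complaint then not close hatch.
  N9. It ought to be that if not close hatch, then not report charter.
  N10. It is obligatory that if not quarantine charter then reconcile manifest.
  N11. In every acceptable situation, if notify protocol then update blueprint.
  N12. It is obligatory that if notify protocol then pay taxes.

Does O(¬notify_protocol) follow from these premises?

Yes

Premise 4 states O(¬retain_shipment) outright.
Applying K to premise 3 (O(¬retain_shipment → reconcile_manifest)) and O(¬retain_shipment) yields O(reconcile_manifest).
The contrapositive of premise 7 (O(void_entry → ¬reconcile_manifest)) is O(reconcile_manifest → ¬void_entry), and O(reconcile_manifest) is already established, so O(¬void_entry).
From O(¬void_entry) and premise 1, O(¬void_entry → ¬authorize_complaint), we obtain O(¬authorize_complaint).
From O(¬authorize_complaint) and premise 8, O(¬authorize_complaint → ¬close_hatch), we obtain O(¬close_hatch).
Applying K to premise 9 (O(¬close_hatch → ¬report_charter)) and O(¬close_hatch) yields O(¬report_charter).
Premise 2, O(notify_protocol → report_charter), contraposes to O(¬report_charter → ¬notify_protocol); with O(¬report_charter) we get O(¬notify_protocol).
Premises 5, 6, 10, 11, 12 do not contribute to this derivation.
So O(¬notify_protocol) follows.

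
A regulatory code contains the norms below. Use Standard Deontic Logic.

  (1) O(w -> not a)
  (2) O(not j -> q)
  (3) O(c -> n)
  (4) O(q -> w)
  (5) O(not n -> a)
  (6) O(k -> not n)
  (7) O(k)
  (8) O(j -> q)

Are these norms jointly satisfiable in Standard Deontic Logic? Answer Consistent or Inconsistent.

Inconsistent

By case analysis on not j: premise 2 gives O(not j -> q) and premise 8 gives O(j -> q), so O(q) either way.
Premise 4 is O(q -> w); since O(q), deontic closure gives O(w).
Premise 1 is O(w -> not a); since O(w), deontic closure gives O(not a).
The contrapositive of premise 5 (O(not n -> a)) is O(not a -> n), and O(not a) is already established, so O(n).
Premise 6, O(k -> not n), contraposes to O(n -> not k); with O(n) we get O(not k).
But premise 7 directly asserts O(k).
We now have both O(not k) and O(k) — k is simultaneously obligatory and forbidden, violating the D-axiom.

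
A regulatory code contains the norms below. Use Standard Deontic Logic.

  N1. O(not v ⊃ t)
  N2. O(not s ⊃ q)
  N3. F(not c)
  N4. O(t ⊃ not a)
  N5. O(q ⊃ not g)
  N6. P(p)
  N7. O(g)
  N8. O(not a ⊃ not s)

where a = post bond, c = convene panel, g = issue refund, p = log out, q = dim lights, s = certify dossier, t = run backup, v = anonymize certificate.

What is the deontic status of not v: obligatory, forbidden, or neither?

From premise 7 we have O(g).
Premise 5, O(q ⊃ not g), contraposes to O(g ⊃ not q); with O(g) we get O(not q).
Premise 2, O(not s ⊃ q), contraposes to O(not q ⊃ s); with O(not q) we get O(s).
The contrapositive of premise 8 (O(not a ⊃ not s)) is O(s ⊃ a), and O(s) is already established, so O(a).
Premise 4 is O(t ⊃ not a); contrapositively O(a ⊃ not t). Since O(a) holds, K gives O(not t).
Premise 1, O(not v ⊃ t), contraposes to O(not t ⊃ v); with O(not t) we get O(v).
Premises 3, 6 do not contribute to this derivation.
Thus O(v), which is F(not v): not v is forbidden.

Forbidden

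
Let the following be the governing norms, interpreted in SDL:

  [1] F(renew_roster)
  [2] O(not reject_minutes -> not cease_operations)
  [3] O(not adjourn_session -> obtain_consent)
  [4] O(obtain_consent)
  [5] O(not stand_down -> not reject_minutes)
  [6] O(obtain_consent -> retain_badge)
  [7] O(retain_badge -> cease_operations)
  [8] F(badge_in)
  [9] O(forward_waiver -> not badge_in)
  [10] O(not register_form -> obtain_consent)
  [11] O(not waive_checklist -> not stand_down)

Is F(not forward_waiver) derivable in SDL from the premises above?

No

Premise 9 is O(forward_waiver -> not badge_in); even if O(not badge_in) held, inferring O(forward_waiver) would be affirming the consequent — invalid.
No other premise forces O(forward_waiver). An ideal world satisfying every premise can still have not forward_waiver true, so F(not forward_waiver) is not derivable.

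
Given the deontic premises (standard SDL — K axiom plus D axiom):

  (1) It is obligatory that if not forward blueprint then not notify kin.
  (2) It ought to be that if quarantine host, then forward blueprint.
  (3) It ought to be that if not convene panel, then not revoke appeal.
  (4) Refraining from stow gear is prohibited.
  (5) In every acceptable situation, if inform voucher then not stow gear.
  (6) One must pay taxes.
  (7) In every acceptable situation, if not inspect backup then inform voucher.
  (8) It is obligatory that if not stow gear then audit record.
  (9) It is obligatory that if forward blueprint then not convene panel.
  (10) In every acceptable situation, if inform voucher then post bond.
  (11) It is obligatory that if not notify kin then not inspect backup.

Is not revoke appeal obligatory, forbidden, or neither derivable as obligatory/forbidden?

F(¬stow_gear) at premise 4 means O(stow_gear).
The contrapositive of premise 5 (O(inform_voucher → ¬stow_gear)) is O(stow_gear → ¬inform_voucher), and O(stow_gear) is already established, so O(¬inform_voucher).
Premise 7 is O(¬inspect_backup → inform_voucher); contrapositively O(¬inform_voucher → inspect_backup). Since O(¬inform_voucher) holds, K gives O(inspect_backup).
Premise 11, O(¬notify_kin → ¬inspect_backup), contraposes to O(inspect_backup → notify_kin); with O(inspect_backup) we get O(notify_kin).
Premise 1, O(¬forward_blueprint → ¬notify_kin), contraposes to O(notify_kin → forward_blueprint); with O(notify_kin) we get O(forward_blueprint).
Applying K to premise 9 (O(forward_blueprint → ¬convene_panel)) and O(forward_blueprint) yields O(¬convene_panel).
With premise 3, O(¬convene_panel → ¬revoke_appeal), the K-axiom yields O(¬revoke_appeal).
Premises 2, 6, 8, 10 do not contribute to this derivation.
Hence ¬revoke_appeal is obligatory.

Obligatory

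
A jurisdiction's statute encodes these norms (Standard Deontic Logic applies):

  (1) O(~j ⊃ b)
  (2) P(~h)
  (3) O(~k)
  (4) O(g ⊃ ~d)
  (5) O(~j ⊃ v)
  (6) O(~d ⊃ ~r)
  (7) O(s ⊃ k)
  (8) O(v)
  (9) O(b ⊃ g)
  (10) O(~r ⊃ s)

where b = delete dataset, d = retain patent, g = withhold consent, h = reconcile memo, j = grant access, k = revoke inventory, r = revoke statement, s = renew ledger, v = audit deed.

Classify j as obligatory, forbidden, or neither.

Premise 3 gives O(~k).
The contrapositive of premise 7 (O(s ⊃ k)) is O(~k ⊃ ~s), and O(~k) is already established, so O(~s).
The contrapositive of premise 10 (O(~r ⊃ s)) is O(~s ⊃ r), and O(~s) is already established, so O(r).
Premise 6, O(~d ⊃ ~r), contraposes to O(r ⊃ d); with O(r) we get O(d).
Premise 4, O(g ⊃ ~d), contraposes to O(d ⊃ ~g); with O(d) we get O(~g).
Premise 9, O(b ⊃ g), contraposes to O(~g ⊃ ~b); with O(~g) we get O(~b).
The contrapositive of premise 1 (O(~j ⊃ b)) is O(~b ⊃ j), and O(~b) is already established, so O(j).
Premises 2, 5, 8 do not contribute to this derivation.
Hence j is obligatory.

Obligatory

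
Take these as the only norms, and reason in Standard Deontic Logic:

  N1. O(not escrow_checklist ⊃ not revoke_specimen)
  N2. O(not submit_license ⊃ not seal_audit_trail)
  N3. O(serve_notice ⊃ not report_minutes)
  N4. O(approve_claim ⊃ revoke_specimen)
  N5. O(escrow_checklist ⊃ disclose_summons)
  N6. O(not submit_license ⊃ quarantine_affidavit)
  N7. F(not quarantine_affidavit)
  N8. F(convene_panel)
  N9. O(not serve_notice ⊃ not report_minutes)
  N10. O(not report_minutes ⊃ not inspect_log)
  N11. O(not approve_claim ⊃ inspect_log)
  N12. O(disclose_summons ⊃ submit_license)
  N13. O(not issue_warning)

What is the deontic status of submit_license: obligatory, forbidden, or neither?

Premises 9 and 3 are O(not serve_notice ⊃ not report_minutes) and O(serve_notice ⊃ not report_minutes); every ideal world satisfies not serve_notice or serve_notice, so in either case not report_minutes holds — hence O(not report_minutes).
From O(not report_minutes) and premise 10, O(not report_minutes ⊃ not inspect_log), we obtain O(not inspect_log).
Premise 11 is O(not approve_claim ⊃ inspect_log); contrapositively O(not inspect_log ⊃ approve_claim). Since O(not inspect_log) holds, K gives O(approve_claim).
From O(approve_claim) and premise 4, O(approve_claim ⊃ revoke_specimen), we obtain O(revoke_specimen).
The contrapositive of premise 1 (O(not escrow_checklist ⊃ not revoke_specimen)) is O(revoke_specimen ⊃ escrow_checklist), and O(revoke_specimen) is already established, so O(escrow_checklist).
From O(escrow_checklist) and premise 5, O(escrow_checklist ⊃ disclose_summons), we obtain O(disclose_summons).
With premise 12, O(disclose_summons ⊃ submit_license), the K-axiom yields O(submit_license).
Premises 2, 6, 7, 8, 13 do not contribute to this derivation.
Hence submit_license is obligatory.

Obligatory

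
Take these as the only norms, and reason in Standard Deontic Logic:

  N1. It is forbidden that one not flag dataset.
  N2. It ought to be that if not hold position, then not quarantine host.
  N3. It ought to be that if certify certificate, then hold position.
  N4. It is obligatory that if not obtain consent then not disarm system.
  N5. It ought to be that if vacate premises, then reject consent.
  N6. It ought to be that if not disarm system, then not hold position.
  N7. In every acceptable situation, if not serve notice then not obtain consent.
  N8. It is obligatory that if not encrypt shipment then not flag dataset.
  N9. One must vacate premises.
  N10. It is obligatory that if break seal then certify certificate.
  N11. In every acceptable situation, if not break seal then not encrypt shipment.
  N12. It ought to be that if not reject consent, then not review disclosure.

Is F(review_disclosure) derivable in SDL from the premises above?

No

Premise 12 is O(¬reject_consent → ¬review_disclosure), but O(¬reject_consent) is not derivable from the premises, so it does not yield O(¬review_disclosure).
No other premise forces O(¬review_disclosure). An ideal world satisfying every premise can still have review_disclosure true, so F(review_disclosure) is not derivable.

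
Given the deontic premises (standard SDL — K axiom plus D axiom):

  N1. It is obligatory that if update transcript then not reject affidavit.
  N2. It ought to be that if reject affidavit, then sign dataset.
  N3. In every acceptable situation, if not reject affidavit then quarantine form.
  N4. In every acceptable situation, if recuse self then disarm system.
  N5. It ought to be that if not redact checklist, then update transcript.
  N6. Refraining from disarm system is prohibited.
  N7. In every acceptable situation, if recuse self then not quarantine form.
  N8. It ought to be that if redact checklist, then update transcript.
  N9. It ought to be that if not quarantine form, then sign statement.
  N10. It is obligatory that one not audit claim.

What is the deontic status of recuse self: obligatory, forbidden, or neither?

By case analysis on ¬redact_checklist: premise 5 gives O(¬redact_checklist → update_transcript) and premise 8 gives O(redact_checklist → update_transcript), so O(update_transcript) either way.
Applying K to premise 1 (O(update_transcript → ¬reject_affidavit)) and O(update_transcript) yields O(¬reject_affidavit).
With premise 3, O(¬reject_affidavit → quarantine_form), the K-axiom yields O(quarantine_form).
Premise 7 is O(recuse_self → ¬quarantine_form); contrapositively O(quarantine_form → ¬recuse_self). Since O(quarantine_form) holds, K gives O(¬recuse_self).
Premises 2, 4, 6, 9, 10 do not contribute to this derivation.
Thus O(¬recuse_self), which is F(recuse_self): recuse_self is forbidden.

Forbidden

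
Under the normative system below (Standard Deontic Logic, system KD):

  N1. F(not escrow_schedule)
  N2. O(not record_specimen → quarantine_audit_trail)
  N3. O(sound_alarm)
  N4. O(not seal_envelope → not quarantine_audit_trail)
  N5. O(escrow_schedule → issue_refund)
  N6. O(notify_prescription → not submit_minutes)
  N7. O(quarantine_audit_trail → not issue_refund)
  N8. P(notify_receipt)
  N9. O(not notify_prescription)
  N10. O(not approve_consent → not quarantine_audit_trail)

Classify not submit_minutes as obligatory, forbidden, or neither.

Neither

Premise 6 is O(notify_prescription → not submit_minutes), but O(notify_prescription) is not derivable from the premises, so it does not yield O(not submit_minutes).
No premise or chain of K-axiom applications forces O(not submit_minutes), and none forces O(submit_minutes). So not submit_minutes is neither obligatory nor forbidden under these norms.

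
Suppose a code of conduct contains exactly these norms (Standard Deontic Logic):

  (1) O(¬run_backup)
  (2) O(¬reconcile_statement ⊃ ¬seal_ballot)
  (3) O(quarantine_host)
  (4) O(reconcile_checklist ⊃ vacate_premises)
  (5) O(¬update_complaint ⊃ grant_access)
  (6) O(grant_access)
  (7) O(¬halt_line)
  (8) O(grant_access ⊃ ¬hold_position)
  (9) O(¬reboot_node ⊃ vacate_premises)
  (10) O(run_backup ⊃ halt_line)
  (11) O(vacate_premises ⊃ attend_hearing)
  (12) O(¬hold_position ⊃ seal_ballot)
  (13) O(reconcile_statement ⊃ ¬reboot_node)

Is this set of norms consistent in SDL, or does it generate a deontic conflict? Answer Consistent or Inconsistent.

Premise 10 is O(run_backup ⊃ halt_line), but O(run_backup) is not derivable from the premises, so it does not yield O(halt_line).
So O(halt_line) is not derivable, and the apparent clash with O(¬halt_line) does not arise.
A world satisfying every obligation exists (e.g. attend_hearing=true, grant_access=true, halt_line=false, hold_position=false, quarantine_host=true, reboot_node=false, reconcile_checklist=false, reconcile_statement=true, run_backup=false, seal_ballot=true, update_complaint=false, vacate_premises=true); no atom is both obligatory and forbidden, so the set is consistent.

Consistent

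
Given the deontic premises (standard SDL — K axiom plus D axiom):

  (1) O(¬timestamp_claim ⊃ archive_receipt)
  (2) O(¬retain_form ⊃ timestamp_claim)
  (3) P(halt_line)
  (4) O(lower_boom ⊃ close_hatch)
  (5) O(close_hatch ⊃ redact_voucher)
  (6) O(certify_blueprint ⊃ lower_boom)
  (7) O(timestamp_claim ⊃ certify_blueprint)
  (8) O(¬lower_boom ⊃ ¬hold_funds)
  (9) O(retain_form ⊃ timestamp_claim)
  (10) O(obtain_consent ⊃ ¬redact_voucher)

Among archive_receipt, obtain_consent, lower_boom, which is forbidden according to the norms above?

obtain_consent

Premises 9 and 2 cover both cases: O(retain_form ⊃ timestamp_claim) and O(¬retain_form ⊃ timestamp_claim). Since retain_form ∨ ¬retain_form is a tautology, O(timestamp_claim) follows.
Applying K to premise 7 (O(timestamp_claim ⊃ certify_blueprint)) and O(timestamp_claim) yields O(certify_blueprint).
Applying K to premise 6 (O(certify_blueprint ⊃ lower_boom)) and O(certify_blueprint) yields O(lower_boom).
Applying K to premise 4 (O(lower_boom ⊃ close_hatch)) and O(lower_boom) yields O(close_hatch).
From O(close_hatch) and premise 5, O(close_hatch ⊃ redact_voucher), we obtain O(redact_voucher).
Premise 10, O(obtain_consent ⊃ ¬redact_voucher), contraposes to O(redact_voucher ⊃ ¬obtain_consent); with O(redact_voucher) we get O(¬obtain_consent).
So O(¬obtain_consent) holds, i.e. obtain_consent is forbidden. None of the other listed options is forbidden under the premises.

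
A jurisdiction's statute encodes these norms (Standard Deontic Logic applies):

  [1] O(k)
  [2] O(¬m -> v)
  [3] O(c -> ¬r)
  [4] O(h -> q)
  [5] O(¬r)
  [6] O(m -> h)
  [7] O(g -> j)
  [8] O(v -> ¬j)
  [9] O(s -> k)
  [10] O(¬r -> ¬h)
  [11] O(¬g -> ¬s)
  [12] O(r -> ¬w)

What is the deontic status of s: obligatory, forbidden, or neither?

Premise 5 gives O(¬r).
From O(¬r) and premise 10, O(¬r -> ¬h), we obtain O(¬h).
The contrapositive of premise 6 (O(m -> h)) is O(¬h -> ¬m), and O(¬h) is already established, so O(¬m).
With premise 2, O(¬m -> v), the K-axiom yields O(v).
Applying K to premise 8 (O(v -> ¬j)) and O(v) yields O(¬j).
Premise 7 is O(g -> j); contrapositively O(¬j -> ¬g). Since O(¬j) holds, K gives O(¬g).
With premise 11, O(¬g -> ¬s), the K-axiom yields O(¬s).
Premises 1, 3, 4, 9, 12 do not contribute to this derivation.
Thus O(¬s), which is F(s): s is forbidden.

Forbidden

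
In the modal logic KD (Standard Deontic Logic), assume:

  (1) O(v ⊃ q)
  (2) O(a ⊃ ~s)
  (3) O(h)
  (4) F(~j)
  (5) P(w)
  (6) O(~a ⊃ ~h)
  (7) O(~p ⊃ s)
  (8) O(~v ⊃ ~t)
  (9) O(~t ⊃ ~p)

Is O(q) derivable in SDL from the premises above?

Premise 3 gives O(h).
The contrapositive of premise 6 (O(~a ⊃ ~h)) is O(h ⊃ a), and O(h) is already established, so O(a).
From O(a) and premise 2, O(a ⊃ ~s), we obtain O(~s).
Premise 7 is O(~p ⊃ s); contrapositively O(~s ⊃ p). Since O(~s) holds, K gives O(p).
The contrapositive of premise 9 (O(~t ⊃ ~p)) is O(p ⊃ t), and O(p) is already established, so O(t).
Premise 8, O(~v ⊃ ~t), contraposes to O(t ⊃ v); with O(t) we get O(v).
From O(v) and premise 1, O(v ⊃ q), we obtain O(q).
Premises 4, 5 do not contribute to this derivation.
So O(q) follows.

Yes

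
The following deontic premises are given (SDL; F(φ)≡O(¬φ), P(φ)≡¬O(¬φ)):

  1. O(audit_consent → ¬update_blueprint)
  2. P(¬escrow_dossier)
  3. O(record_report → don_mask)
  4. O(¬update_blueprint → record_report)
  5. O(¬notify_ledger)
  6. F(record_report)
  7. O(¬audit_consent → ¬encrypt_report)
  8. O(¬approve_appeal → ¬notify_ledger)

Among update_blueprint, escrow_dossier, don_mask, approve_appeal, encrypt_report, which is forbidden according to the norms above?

F(record_report) at premise 6 means O(¬record_report).
Premise 4, O(¬update_blueprint → record_report), contraposes to O(¬record_report → update_blueprint); with O(¬record_report) we get O(update_blueprint).
Premise 1 is O(audit_consent → ¬update_blueprint); contrapositively O(update_blueprint → ¬audit_consent). Since O(update_blueprint) holds, K gives O(¬audit_consent).
Premise 7 is O(¬audit_consent → ¬encrypt_report); since O(¬audit_consent), deontic closure gives O(¬encrypt_report).
So O(¬encrypt_report) holds, i.e. encrypt_report is forbidden. None of the other listed options is forbidden under the premises.

encrypt_report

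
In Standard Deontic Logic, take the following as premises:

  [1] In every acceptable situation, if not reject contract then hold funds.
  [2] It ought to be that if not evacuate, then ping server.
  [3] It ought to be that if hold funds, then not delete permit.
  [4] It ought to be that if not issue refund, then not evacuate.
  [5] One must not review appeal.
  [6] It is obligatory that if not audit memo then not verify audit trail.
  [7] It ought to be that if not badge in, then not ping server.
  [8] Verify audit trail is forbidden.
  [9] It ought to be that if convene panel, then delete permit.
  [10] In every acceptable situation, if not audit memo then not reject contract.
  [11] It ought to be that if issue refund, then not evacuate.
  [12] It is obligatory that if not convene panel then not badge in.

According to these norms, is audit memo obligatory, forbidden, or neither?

Obligatory

Premises 11 and 4 are O(issue_refund → ¬evacuate) and O(¬issue_refund → ¬evacuate); every ideal world satisfies issue_refund or ¬issue_refund, so in either case ¬evacuate holds — hence O(¬evacuate).
Premise 2 is O(¬evacuate → ping_server); since O(¬evacuate), deontic closure gives O(ping_server).
The contrapositive of premise 7 (O(¬badge_in → ¬ping_server)) is O(ping_server → badge_in), and O(ping_server) is already established, so O(badge_in).
Premise 12, O(¬convene_panel → ¬badge_in), contraposes to O(badge_in → convene_panel); with O(badge_in) we get O(convene_panel).
From O(convene_panel) and premise 9, O(convene_panel → delete_permit), we obtain O(delete_permit).
Premise 3, O(hold_funds → ¬delete_permit), contraposes to O(delete_permit → ¬hold_funds); with O(delete_permit) we get O(¬hold_funds).
The contrapositive of premise 1 (O(¬reject_contract → hold_funds)) is O(¬hold_funds → reject_contract), and O(¬hold_funds) is already established, so O(reject_contract).
The contrapositive of premise 10 (O(¬audit_memo → ¬reject_contract)) is O(reject_contract → audit_memo), and O(reject_contract) is already established, so O(audit_memo).
Premises 5, 6, 8 do not contribute to this derivation.
Hence audit_memo is obligatory.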